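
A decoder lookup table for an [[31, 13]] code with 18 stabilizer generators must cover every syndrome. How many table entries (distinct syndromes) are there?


Each stabilizer generator gives a binary (+1 or -1) measurement outcome.
With 18 independent generators:
Total syndromes = 2^18
= 262144

262144


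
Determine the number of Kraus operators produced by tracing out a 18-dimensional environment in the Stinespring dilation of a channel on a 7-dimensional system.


Tracing out the environment in an orthonormal basis {|i>_E} gives Kraus operators K_i = <i|_E U |0>_E.
Number of Kraus operators = dim(H_env) = d_env
= 18

18


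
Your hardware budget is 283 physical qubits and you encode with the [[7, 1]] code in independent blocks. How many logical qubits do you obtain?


Each code block uses 7 physical qubits for 1 logical qubit(s).
Number of complete blocks = floor(283 / 7) = 40
Logical qubits = 40 * 1
= 40

40


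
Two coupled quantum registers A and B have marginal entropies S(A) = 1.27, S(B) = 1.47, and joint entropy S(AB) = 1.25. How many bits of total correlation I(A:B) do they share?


I(A:B) = S(A) + S(B) - S(AB)
= 1.27 + 1.47 - 1.25
= 1.4900

1.4900


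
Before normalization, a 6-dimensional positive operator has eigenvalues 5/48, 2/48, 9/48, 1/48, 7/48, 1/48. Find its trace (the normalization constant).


tr(M) = sum of eigenvalues
= 5/48 + 2/48 + 9/48 + 1/48 + 7/48 + 1/48
= 25/48
= 0.5208

0.5208


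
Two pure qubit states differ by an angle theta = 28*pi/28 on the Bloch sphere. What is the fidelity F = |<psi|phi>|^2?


For states separated by angle theta on Bloch sphere:
F = cos^2(theta/2)
theta = 28*pi/28 = 3.1416
theta/2 = 1.5708
cos(theta/2) = 0.0000
F = 0.0000

0.0000


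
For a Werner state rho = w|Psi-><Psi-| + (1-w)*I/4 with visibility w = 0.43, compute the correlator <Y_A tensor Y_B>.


|Psi-> = (|01> - |10>)/sqrt(2)
For the pure Bell state, <Y_A Y_B> = -1 (Bell-state Pauli correlator).
The maximally-mixed part I/4 has tr(I/4 * P tensor P) = 0 for any traceless Pauli P.
So <Y_A Y_B>_rho = w * (-1) + (1 - w) * 0
= 0.43 * (-1)
= -0.4300

-0.4300


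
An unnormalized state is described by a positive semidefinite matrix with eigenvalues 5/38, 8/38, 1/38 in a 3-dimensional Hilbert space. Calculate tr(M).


tr(M) = sum of eigenvalues
= 5/38 + 8/38 + 1/38
= 14/38
= 0.3684

0.3684


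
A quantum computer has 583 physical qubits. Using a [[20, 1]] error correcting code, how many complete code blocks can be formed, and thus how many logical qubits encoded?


Each code block uses 20 physical qubits for 1 logical qubit(s).
Number of complete blocks = floor(583 / 20) = 29
Logical qubits = 29 * 1
= 29

29


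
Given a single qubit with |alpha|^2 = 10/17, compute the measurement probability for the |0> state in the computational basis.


|alpha|^2 = 10/17 = 0.5882
|beta|^2 = 1 - 10/17 = 7/17 = 0.4118
P(|0>) = |alpha|^2 = 0.5882

0.5882


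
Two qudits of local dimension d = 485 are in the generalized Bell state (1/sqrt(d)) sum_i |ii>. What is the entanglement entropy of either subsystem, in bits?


For a maximally entangled state in d x d:
S = log2(d) = log2(485)
= 8.9218

8.9218


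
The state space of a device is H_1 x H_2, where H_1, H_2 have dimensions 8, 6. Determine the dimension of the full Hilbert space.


dim(H_1 x H_2) = 8 * 6
= 48

48


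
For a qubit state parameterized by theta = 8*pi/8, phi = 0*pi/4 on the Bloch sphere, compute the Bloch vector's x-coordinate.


theta = 3.1416, phi = 0.0000
r_x = sin(theta)*cos(phi) = 0.0000 * 1.0000
r_x = 0.0000

0.0000


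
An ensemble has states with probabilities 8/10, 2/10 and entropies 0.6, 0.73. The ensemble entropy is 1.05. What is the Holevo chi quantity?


chi = S(rho) - sum_i p_i * S(rho_i)
Weighted entropy = 8/10 * 0.6 + 2/10 * 0.73
= 0.6260
chi = 1.05 - 0.6260
= 0.4240

0.4240


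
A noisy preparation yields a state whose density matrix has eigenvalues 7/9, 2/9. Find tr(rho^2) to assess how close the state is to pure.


tr(rho^2) = sum of eigenvalues squared
= (7/9)^2 + (2/9)^2
= (49 + 4) / 81
= 53/81
= 0.6543

0.6543


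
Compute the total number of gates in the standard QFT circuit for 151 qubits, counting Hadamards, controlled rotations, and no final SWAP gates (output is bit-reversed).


Hadamard gates: 151
Controlled rotations: n*(n-1)/2 = 151*150/2 = 11325
SWAP gates: 0 (omitted)
Total = 151 + 11325
= 11476

11476


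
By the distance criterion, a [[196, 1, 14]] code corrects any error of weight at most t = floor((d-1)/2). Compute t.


Code parameters: [[196, 1, 14]], distance d = 14.
Number of correctable errors = floor((d-1)/2)
= floor((14 - 1)/2)
= floor(13/2)
= 6

6


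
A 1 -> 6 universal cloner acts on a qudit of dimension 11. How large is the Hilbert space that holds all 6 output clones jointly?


Output space = H^(tensor 6) where dim(H) = 11
dim = 11^6
= 121 (after 2 factors)
= 1331 (after 3 factors)
= 14641 (after 4 factors)
= 161051 (after 5 factors)
= 1771561 (after 6 factors)
= 1771561

1771561


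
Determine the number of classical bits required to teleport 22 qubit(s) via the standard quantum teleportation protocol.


Quantum teleportation requires 2 classical bits per qubit teleported.
22 qubit(s) -> 2 * 22 = 44 classical bits

44


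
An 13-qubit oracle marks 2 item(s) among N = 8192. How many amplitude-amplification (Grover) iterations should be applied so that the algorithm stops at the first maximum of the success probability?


After j Grover iterations the success probability is P(j) = sin^2((2j+1)*theta), where sin(theta) = sqrt(k/N).
N = 2^13 = 8192, k = 2
sin(theta) = sqrt(k/N) = 0.015625
theta = arcsin(sqrt(k/N)) = 0.01562563585 rad
P(j) reaches its first maximum when (2j+1)*theta is as close as possible to pi/2, i.e. j = round(pi/(4*theta) - 1/2).
pi/(4*theta) - 1/2 = 49.7634
(For comparison, the common estimate pi/4 * sqrt(N/k) = 50.2655; the exact maximiser is used here.)
Optimal iterations = 50

50


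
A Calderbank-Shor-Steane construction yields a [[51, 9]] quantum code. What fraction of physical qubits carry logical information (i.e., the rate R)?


Code rate R = k/n
= 9/51
= 0.1765

0.1765


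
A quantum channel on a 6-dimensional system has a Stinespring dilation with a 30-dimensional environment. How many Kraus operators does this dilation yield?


Tracing out the environment in an orthonormal basis {|i>_E} gives Kraus operators K_i = <i|_E U |0>_E.
Number of Kraus operators = dim(H_env) = d_env
= 30

30


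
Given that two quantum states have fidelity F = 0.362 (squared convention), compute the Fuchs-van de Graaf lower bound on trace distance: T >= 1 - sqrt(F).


Fuchs-van de Graaf (squared-fidelity convention): 1 - sqrt(F) <= T <= sqrt(1 - F).
Lower bound: T >= 1 - sqrt(F)
sqrt(F) = sqrt(0.362) = 0.6017
T >= 1 - 0.6017
T >= 0.3983

0.3983


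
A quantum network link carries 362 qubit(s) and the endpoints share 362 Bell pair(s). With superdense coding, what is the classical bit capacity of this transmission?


Superdense coding allows 2 classical bits per shared entangled pair.
362 pair(s) -> 2 * 362 = 724 classical bits

724


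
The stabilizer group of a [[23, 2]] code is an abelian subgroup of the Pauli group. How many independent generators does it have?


For an [[n,k]] stabilizer code:
Number of stabilizer generators = n - k
= 23 - 2
= 21

21


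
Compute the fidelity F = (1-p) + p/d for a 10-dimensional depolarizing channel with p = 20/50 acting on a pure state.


F = (1-p) + p/d
= (1 - 0.4000) + 0.4000/10
= 0.6000 + 0.0400
= 0.6400

0.6400


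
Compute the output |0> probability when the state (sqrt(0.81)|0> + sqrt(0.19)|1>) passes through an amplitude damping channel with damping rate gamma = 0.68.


For amplitude damping with parameter gamma on state sqrt(a)|0> + sqrt(b)|1>:
alpha^2 = 0.81, beta^2 = 0.19
P(|0>) = alpha^2 + gamma * beta^2
= 0.81 + 0.68 * 0.19
= 0.81 + 0.1292
= 0.9392

0.9392


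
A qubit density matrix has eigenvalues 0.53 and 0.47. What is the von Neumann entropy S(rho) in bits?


S = -p*log2(p) - (1-p)*log2(1-p)
p = 0.5300, 1-p = 0.4700
= -0.5300 * log2(0.5300) - 0.4700 * log2(0.4700)
= -(-0.4854) - (-0.5120)
= 0.9974

0.9974


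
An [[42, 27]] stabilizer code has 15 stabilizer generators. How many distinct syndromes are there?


Each stabilizer generator gives a binary (+1 or -1) measurement outcome.
With 15 independent generators:
Total syndromes = 2^15
= 32768

32768


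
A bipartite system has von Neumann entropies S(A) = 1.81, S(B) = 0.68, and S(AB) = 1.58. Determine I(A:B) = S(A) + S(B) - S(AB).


I(A:B) = S(A) + S(B) - S(AB)
= 1.81 + 0.68 - 1.58
= 0.9100

0.9100


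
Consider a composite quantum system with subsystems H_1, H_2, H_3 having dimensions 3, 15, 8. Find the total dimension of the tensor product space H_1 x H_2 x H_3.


dim(H_1 x H_2 x H_3) = 3 * 15 * 8
= 45 * 8
= 360

360


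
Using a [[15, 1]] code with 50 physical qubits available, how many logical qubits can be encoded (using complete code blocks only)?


Each code block uses 15 physical qubits for 1 logical qubit(s).
Number of complete blocks = floor(50 / 15) = 3
Logical qubits = 3 * 1
= 3

3


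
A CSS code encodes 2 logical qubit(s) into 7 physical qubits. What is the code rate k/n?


Code rate R = k/n
= 2/7
= 0.2857

0.2857


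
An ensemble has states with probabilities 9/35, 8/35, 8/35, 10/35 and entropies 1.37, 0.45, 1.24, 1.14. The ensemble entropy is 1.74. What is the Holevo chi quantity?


chi = S(rho) - sum_i p_i * S(rho_i)
Weighted entropy = 9/35 * 1.37 + 8/35 * 0.45 + 8/35 * 1.24 + 10/35 * 1.14
= 1.0643
chi = 1.74 - 1.0643
= 0.6757

0.6757


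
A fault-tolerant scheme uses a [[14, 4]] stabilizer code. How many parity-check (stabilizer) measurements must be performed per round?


For an [[n,k]] stabilizer code:
Number of stabilizer generators = n - k
= 14 - 4
= 10

10


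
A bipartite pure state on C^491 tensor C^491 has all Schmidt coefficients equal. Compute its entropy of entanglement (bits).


For a maximally entangled state in d x d:
S = log2(d) = log2(491)
= 8.9396

8.9396


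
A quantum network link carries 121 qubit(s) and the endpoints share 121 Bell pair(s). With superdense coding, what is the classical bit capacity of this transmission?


Superdense coding allows 2 classical bits per shared entangled pair.
121 pair(s) -> 2 * 121 = 242 classical bits

242


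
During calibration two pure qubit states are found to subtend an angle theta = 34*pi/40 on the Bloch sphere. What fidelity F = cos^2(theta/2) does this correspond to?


For states separated by angle theta on Bloch sphere:
F = cos^2(theta/2)
theta = 34*pi/40 = 2.6704
theta/2 = 1.3352
cos(theta/2) = 0.2334
F = 0.0545

0.0545


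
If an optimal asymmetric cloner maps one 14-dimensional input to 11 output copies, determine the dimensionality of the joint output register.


Output space = H^(tensor 11) where dim(H) = 14
dim = 14^11
= 196 (after 2 factors)
= 2744 (after 3 factors)
= 38416 (after 4 factors)
= 537824 (after 5 factors)
= 7529536 (after 6 factors)
= 105413504 (after 7 factors)
= 1475789056 (after 8 factors)
= 20661046784 (after 9 factors)
= 289254654976 (after 10 factors)
= 4049565169664 (after 11 factors)
= 4049565169664

4049565169664


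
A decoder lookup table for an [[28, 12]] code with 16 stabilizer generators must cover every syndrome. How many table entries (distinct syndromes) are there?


Each stabilizer generator gives a binary (+1 or -1) measurement outcome.
With 16 independent generators:
Total syndromes = 2^16
= 65536

65536


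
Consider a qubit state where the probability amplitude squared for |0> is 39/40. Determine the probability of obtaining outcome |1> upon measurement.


|alpha|^2 = 39/40 = 0.9750
|beta|^2 = 1 - 39/40 = 1/40 = 0.0250
P(|1>) = |beta|^2 = 0.0250

0.0250


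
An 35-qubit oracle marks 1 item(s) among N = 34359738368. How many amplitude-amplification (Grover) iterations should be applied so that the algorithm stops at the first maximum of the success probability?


After j Grover iterations the success probability is P(j) = sin^2((2j+1)*theta), where sin(theta) = sqrt(k/N).
N = 2^35 = 34359738368, k = 1
sin(theta) = sqrt(k/N) = 5.394796609e-06
theta = arcsin(sqrt(k/N)) = 5.394796609e-06 rad
P(j) reaches its first maximum when (2j+1)*theta is as close as possible to pi/2, i.e. j = round(pi/(4*theta) - 1/2).
pi/(4*theta) - 1/2 = 145583.8881
(For comparison, the common estimate pi/4 * sqrt(N/k) = 145584.3881; the exact maximiser is used here.)
Optimal iterations = 145584

145584


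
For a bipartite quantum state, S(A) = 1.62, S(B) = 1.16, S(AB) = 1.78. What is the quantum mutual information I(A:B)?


I(A:B) = S(A) + S(B) - S(AB)
= 1.62 + 1.16 - 1.78
= 1.0000

1.0000


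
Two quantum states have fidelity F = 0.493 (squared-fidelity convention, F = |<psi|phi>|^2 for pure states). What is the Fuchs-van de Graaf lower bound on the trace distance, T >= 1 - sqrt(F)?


Fuchs-van de Graaf (squared-fidelity convention): 1 - sqrt(F) <= T <= sqrt(1 - F).
Lower bound: T >= 1 - sqrt(F)
sqrt(F) = sqrt(0.493) = 0.7021
T >= 1 - 0.7021
T >= 0.2979

0.2979


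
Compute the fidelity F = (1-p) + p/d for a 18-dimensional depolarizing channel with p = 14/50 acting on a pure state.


F = (1-p) + p/d
= (1 - 0.2800) + 0.2800/18
= 0.7200 + 0.0156
= 0.7356

0.7356


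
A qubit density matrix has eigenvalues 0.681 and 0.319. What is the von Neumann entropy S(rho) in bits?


S = -p*log2(p) - (1-p)*log2(1-p)
p = 0.6810, 1-p = 0.3190
= -0.6810 * log2(0.6810) - 0.3190 * log2(0.3190)
= -(-0.3775) - (-0.5258)
= 0.9033

0.9033


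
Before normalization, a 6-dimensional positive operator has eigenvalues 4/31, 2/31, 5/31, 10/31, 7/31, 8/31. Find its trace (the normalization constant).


tr(M) = sum of eigenvalues
= 4/31 + 2/31 + 5/31 + 10/31 + 7/31 + 8/31
= 36/31
= 1.1613

1.1613


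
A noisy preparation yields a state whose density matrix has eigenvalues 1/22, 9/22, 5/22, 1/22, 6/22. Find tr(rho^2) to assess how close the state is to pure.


tr(rho^2) = sum of eigenvalues squared
= (1/22)^2 + (9/22)^2 + (5/22)^2 + (1/22)^2 + (6/22)^2
= (1 + 81 + 25 + 1 + 36) / 484
= 144/484
= 0.2975

0.2975


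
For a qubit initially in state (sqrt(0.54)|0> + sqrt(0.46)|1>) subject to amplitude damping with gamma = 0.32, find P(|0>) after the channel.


For amplitude damping with parameter gamma on state sqrt(a)|0> + sqrt(b)|1>:
alpha^2 = 0.54, beta^2 = 0.46
P(|0>) = alpha^2 + gamma * beta^2
= 0.54 + 0.32 * 0.46
= 0.54 + 0.1472
= 0.6872

0.6872


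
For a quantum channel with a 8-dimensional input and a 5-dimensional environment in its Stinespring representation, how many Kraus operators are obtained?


Tracing out the environment in an orthonormal basis {|i>_E} gives Kraus operators K_i = <i|_E U |0>_E.
Number of Kraus operators = dim(H_env) = d_env
= 5

5


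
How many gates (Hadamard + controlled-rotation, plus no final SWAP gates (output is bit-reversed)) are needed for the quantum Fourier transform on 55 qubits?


Hadamard gates: 55
Controlled rotations: n*(n-1)/2 = 55*54/2 = 1485
SWAP gates: 0 (omitted)
Total = 55 + 1485
= 1540

1540


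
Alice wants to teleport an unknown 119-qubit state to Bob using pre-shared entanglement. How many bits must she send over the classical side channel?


Quantum teleportation requires 2 classical bits per qubit teleported.
119 qubit(s) -> 2 * 119 = 238 classical bits

238


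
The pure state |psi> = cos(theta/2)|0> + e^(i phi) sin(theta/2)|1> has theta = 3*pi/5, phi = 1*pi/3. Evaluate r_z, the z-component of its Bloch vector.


theta = 1.8850, phi = 1.0472
r_z = cos(theta) = -0.3090

-0.3090


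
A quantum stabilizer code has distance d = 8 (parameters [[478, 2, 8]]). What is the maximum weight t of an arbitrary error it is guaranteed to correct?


Code parameters: [[478, 2, 8]], distance d = 8.
Number of correctable errors = floor((d-1)/2)
= floor((8 - 1)/2)
= floor(7/2)
= 3

3


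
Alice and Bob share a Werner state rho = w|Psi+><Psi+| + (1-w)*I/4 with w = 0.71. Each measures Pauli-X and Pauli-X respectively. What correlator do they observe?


|Psi+> = (|01> + |10>)/sqrt(2)
For the pure Bell state, <X_A X_B> = +1 (Bell-state Pauli correlator).
The maximally-mixed part I/4 has tr(I/4 * P tensor P) = 0 for any traceless Pauli P.
So <X_A X_B>_rho = w * (+1) + (1 - w) * 0
= 0.71 * (+1)
= 0.7100

0.7100


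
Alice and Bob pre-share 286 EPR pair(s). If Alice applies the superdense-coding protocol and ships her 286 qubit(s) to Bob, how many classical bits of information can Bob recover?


Superdense coding allows 2 classical bits per shared entangled pair.
286 pair(s) -> 2 * 286 = 572 classical bits

572


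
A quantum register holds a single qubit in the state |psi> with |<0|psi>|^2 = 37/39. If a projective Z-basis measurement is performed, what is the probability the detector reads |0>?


|alpha|^2 = 37/39 = 0.9487
|beta|^2 = 1 - 37/39 = 2/39 = 0.0513
P(|0>) = |alpha|^2 = 0.9487

0.9487


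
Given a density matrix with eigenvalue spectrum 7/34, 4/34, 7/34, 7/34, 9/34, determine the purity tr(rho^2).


tr(rho^2) = sum of eigenvalues squared
= (7/34)^2 + (4/34)^2 + (7/34)^2 + (7/34)^2 + (9/34)^2
= (49 + 16 + 49 + 49 + 81) / 1156
= 244/1156
= 0.2111

0.2111


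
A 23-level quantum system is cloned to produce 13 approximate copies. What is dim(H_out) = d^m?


Output space = H^(tensor 13) where dim(H) = 23
dim = 23^13
= 529 (after 2 factors)
= 12167 (after 3 factors)
= 279841 (after 4 factors)
= 6436343 (after 5 factors)
= 148035889 (after 6 factors)
= 3404825447 (after 7 factors)
= 78310985281 (after 8 factors)
= 1801152661463 (after 9 factors)
= 41426511213649 (after 10 factors)
= 952809757913927 (after 11 factors)
= 21914624432020321 (after 12 factors)
= 504036361936467383 (after 13 factors)
= 504036361936467383

504036361936467383


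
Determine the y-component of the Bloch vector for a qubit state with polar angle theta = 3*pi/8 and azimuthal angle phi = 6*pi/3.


theta = 1.1781, phi = 6.2832
r_y = sin(theta)*sin(phi) = 0.9239 * 0.0000
r_y = 0.0000

0.0000


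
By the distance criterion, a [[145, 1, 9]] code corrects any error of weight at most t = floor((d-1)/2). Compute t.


Code parameters: [[145, 1, 9]], distance d = 9.
Number of correctable errors = floor((d-1)/2)
= floor((9 - 1)/2)
= floor(8/2)
= 4

4


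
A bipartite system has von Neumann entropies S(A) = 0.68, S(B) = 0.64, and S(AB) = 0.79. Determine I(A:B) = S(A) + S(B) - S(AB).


I(A:B) = S(A) + S(B) - S(AB)
= 0.68 + 0.64 - 0.79
= 0.5300

0.5300


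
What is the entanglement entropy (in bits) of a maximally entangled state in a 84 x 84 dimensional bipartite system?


For a maximally entangled state in d x d:
S = log2(d) = log2(84)
= 6.3923

6.3923


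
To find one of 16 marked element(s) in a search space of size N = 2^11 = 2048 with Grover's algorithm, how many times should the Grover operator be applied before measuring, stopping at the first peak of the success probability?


After j Grover iterations the success probability is P(j) = sin^2((2j+1)*theta), where sin(theta) = sqrt(k/N).
N = 2^11 = 2048, k = 16
sin(theta) = sqrt(k/N) = 0.08838834765
theta = arcsin(sqrt(k/N)) = 0.08850384314 rad
P(j) reaches its first maximum when (2j+1)*theta is as close as possible to pi/2, i.e. j = round(pi/(4*theta) - 1/2).
pi/(4*theta) - 1/2 = 8.3742
(For comparison, the common estimate pi/4 * sqrt(N/k) = 8.8858; the exact maximiser is used here.)
Optimal iterations = 8

8


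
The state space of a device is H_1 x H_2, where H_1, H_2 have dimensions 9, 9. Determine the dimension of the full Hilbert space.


dim(H_1 x H_2) = 9 * 9
= 81

81


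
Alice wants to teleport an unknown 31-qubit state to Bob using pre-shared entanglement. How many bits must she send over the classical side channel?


Quantum teleportation requires 2 classical bits per qubit teleported.
31 qubit(s) -> 2 * 31 = 62 classical bits

62


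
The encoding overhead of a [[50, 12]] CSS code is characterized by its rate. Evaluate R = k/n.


Code rate R = k/n
= 12/50
= 0.2400

0.2400


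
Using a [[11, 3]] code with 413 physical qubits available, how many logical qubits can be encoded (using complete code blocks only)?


Each code block uses 11 physical qubits for 3 logical qubit(s).
Number of complete blocks = floor(413 / 11) = 37
Logical qubits = 37 * 3
= 111

111


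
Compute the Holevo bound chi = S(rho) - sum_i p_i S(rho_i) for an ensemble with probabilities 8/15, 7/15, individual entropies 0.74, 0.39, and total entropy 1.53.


chi = S(rho) - sum_i p_i * S(rho_i)
Weighted entropy = 8/15 * 0.74 + 7/15 * 0.39
= 0.5767
chi = 1.53 - 0.5767
= 0.9533

0.9533


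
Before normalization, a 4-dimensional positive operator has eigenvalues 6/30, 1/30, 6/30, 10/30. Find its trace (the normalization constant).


tr(M) = sum of eigenvalues
= 6/30 + 1/30 + 6/30 + 10/30
= 23/30
= 0.7667

0.7667


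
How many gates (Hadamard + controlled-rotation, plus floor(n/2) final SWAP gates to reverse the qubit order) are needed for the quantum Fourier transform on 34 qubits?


Hadamard gates: 34
Controlled rotations: n*(n-1)/2 = 34*33/2 = 561
SWAP gates: floor(n/2) = floor(34/2) = 17
Total = 34 + 561 + 17
= 612

612


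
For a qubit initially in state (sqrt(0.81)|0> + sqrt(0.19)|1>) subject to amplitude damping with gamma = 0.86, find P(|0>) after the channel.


For amplitude damping with parameter gamma on state sqrt(a)|0> + sqrt(b)|1>:
alpha^2 = 0.81, beta^2 = 0.19
P(|0>) = alpha^2 + gamma * beta^2
= 0.81 + 0.86 * 0.19
= 0.81 + 0.1634
= 0.9734

0.9734


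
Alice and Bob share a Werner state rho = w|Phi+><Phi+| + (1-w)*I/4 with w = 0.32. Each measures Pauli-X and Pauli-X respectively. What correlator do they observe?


|Phi+> = (|00> + |11>)/sqrt(2)
For the pure Bell state, <X_A X_B> = +1 (Bell-state Pauli correlator).
The maximally-mixed part I/4 has tr(I/4 * P tensor P) = 0 for any traceless Pauli P.
So <X_A X_B>_rho = w * (+1) + (1 - w) * 0
= 0.32 * (+1)
= 0.3200

0.3200


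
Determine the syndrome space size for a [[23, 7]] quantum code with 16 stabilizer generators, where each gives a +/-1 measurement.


Each stabilizer generator gives a binary (+1 or -1) measurement outcome.
With 16 independent generators:
Total syndromes = 2^16
= 65536

65536


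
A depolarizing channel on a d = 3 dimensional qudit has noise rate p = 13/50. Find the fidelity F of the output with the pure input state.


F = (1-p) + p/d
= (1 - 0.2600) + 0.2600/3
= 0.7400 + 0.0867
= 0.8267

0.8267


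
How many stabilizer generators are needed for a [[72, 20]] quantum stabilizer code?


For an [[n,k]] stabilizer code:
Number of stabilizer generators = n - k
= 72 - 20
= 52

52


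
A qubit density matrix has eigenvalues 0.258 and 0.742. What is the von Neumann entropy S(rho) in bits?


S = -p*log2(p) - (1-p)*log2(1-p)
p = 0.2580, 1-p = 0.7420
= -0.2580 * log2(0.2580) - 0.7420 * log2(0.7420)
= -(-0.5043) - (-0.3194)
= 0.8237

0.8237


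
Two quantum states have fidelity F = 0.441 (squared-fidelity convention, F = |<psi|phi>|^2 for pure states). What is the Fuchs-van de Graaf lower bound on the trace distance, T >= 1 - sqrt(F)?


Fuchs-van de Graaf (squared-fidelity convention): 1 - sqrt(F) <= T <= sqrt(1 - F).
Lower bound: T >= 1 - sqrt(F)
sqrt(F) = sqrt(0.441) = 0.6641
T >= 1 - 0.6641
T >= 0.3359

0.3359


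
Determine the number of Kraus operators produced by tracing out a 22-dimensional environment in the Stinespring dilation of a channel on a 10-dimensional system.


Tracing out the environment in an orthonormal basis {|i>_E} gives Kraus operators K_i = <i|_E U |0>_E.
Number of Kraus operators = dim(H_env) = d_env
= 22

22


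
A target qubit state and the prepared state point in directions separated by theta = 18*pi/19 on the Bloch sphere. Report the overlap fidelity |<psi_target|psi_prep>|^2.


For states separated by angle theta on Bloch sphere:
F = cos^2(theta/2)
theta = 18*pi/19 = 2.9762
theta/2 = 1.4881
cos(theta/2) = 0.0826
F = 0.0068

0.0068


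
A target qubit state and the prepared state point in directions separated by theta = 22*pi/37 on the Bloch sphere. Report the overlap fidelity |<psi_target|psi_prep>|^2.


For states separated by angle theta on Bloch sphere:
F = cos^2(theta/2)
theta = 22*pi/37 = 1.8680
theta/2 = 0.9340
cos(theta/2) = 0.5946
F = 0.3536

0.3536


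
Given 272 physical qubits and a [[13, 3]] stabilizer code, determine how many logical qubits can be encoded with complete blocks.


Each code block uses 13 physical qubits for 3 logical qubit(s).
Number of complete blocks = floor(272 / 13) = 20
Logical qubits = 20 * 3
= 60

60


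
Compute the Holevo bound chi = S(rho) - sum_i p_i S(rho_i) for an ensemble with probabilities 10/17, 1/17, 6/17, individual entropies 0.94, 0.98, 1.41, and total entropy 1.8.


chi = S(rho) - sum_i p_i * S(rho_i)
Weighted entropy = 10/17 * 0.94 + 1/17 * 0.98 + 6/17 * 1.41
= 1.1082
chi = 1.8 - 1.1082
= 0.6918

0.6918


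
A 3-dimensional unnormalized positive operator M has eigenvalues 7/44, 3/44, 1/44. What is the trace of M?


tr(M) = sum of eigenvalues
= 7/44 + 3/44 + 1/44
= 11/44
= 0.2500

0.2500


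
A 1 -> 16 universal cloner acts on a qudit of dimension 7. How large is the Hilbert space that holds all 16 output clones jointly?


Output space = H^(tensor 16) where dim(H) = 7
dim = 7^16
= 49 (after 2 factors)
= 343 (after 3 factors)
= 2401 (after 4 factors)
= 16807 (after 5 factors)
= 117649 (after 6 factors)
= 823543 (after 7 factors)
= 5764801 (after 8 factors)
= 40353607 (after 9 factors)
= 282475249 (after 10 factors)
= 1977326743 (after 11 factors)
= 13841287201 (after 12 factors)
= 96889010407 (after 13 factors)
= 678223072849 (after 14 factors)
= 4747561509943 (after 15 factors)
= 33232930569601 (after 16 factors)
= 33232930569601

33232930569601


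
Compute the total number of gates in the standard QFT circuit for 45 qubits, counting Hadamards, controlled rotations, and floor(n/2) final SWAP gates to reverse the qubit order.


Hadamard gates: 45
Controlled rotations: n*(n-1)/2 = 45*44/2 = 990
SWAP gates: floor(n/2) = floor(45/2) = 22
Total = 45 + 990 + 22
= 1057

1057


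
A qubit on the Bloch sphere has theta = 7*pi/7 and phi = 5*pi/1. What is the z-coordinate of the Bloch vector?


theta = 3.1416, phi = 15.7080
r_z = cos(theta) = -1.0000

-1.0000


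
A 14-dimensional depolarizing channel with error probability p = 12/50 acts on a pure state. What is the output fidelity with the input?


F = (1-p) + p/d
= (1 - 0.2400) + 0.2400/14
= 0.7600 + 0.0171
= 0.7771

0.7771


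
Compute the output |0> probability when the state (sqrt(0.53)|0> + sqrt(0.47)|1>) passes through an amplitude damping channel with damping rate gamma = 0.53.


For amplitude damping with parameter gamma on state sqrt(a)|0> + sqrt(b)|1>:
alpha^2 = 0.53, beta^2 = 0.47
P(|0>) = alpha^2 + gamma * beta^2
= 0.53 + 0.53 * 0.47
= 0.53 + 0.2491
= 0.7791

0.7791


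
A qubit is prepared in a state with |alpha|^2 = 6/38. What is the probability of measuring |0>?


|alpha|^2 = 6/38 = 0.1579
|beta|^2 = 1 - 6/38 = 32/38 = 0.8421
P(|0>) = |alpha|^2 = 0.1579

0.1579


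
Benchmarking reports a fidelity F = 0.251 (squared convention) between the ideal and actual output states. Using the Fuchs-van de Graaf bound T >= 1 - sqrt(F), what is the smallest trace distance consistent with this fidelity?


Fuchs-van de Graaf (squared-fidelity convention): 1 - sqrt(F) <= T <= sqrt(1 - F).
Lower bound: T >= 1 - sqrt(F)
sqrt(F) = sqrt(0.251) = 0.5010
T >= 1 - 0.5010
T >= 0.4990

0.4990


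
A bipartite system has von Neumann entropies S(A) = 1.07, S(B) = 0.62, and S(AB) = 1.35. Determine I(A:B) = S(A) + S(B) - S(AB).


I(A:B) = S(A) + S(B) - S(AB)
= 1.07 + 0.62 - 1.35
= 0.3400

0.3400


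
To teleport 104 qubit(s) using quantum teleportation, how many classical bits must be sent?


Quantum teleportation requires 2 classical bits per qubit teleported.
104 qubit(s) -> 2 * 104 = 208 classical bits

208


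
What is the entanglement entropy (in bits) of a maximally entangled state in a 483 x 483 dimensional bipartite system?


For a maximally entangled state in d x d:
S = log2(d) = log2(483)
= 8.9159

8.9159


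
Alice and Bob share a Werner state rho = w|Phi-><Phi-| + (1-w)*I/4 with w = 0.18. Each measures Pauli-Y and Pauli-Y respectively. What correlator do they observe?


|Phi-> = (|00> - |11>)/sqrt(2)
For the pure Bell state, <Y_A Y_B> = +1 (Bell-state Pauli correlator).
The maximally-mixed part I/4 has tr(I/4 * P tensor P) = 0 for any traceless Pauli P.
So <Y_A Y_B>_rho = w * (+1) + (1 - w) * 0
= 0.18 * (+1)
= 0.1800

0.1800


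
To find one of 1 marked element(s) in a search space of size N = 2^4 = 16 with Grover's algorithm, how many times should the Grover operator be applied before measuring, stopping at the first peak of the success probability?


After j Grover iterations the success probability is P(j) = sin^2((2j+1)*theta), where sin(theta) = sqrt(k/N).
N = 2^4 = 16, k = 1
sin(theta) = sqrt(k/N) = 0.25
theta = arcsin(sqrt(k/N)) = 0.2526802551 rad
P(j) reaches its first maximum when (2j+1)*theta is as close as possible to pi/2, i.e. j = round(pi/(4*theta) - 1/2).
pi/(4*theta) - 1/2 = 2.6083
(For comparison, the common estimate pi/4 * sqrt(N/k) = 3.1416; the exact maximiser is used here.)
Optimal iterations = 3

3


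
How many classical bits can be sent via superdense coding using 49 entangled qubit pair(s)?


Superdense coding allows 2 classical bits per shared entangled pair.
49 pair(s) -> 2 * 49 = 98 classical bits

98


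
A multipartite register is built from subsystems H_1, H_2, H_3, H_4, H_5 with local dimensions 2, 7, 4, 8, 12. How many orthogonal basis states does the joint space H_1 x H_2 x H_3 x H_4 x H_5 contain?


dim(H_1 x H_2 x H_3 x H_4 x H_5) = 2 * 7 * 4 * 8 * 12
= 14 * 4 * 8 * 12
= 56 * 8 * 12
= 448 * 12
= 5376

5376


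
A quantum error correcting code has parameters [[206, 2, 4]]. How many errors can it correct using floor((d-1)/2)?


Code parameters: [[206, 2, 4]], distance d = 4.
Number of correctable errors = floor((d-1)/2)
= floor((4 - 1)/2)
= floor(3/2)
= 1

1


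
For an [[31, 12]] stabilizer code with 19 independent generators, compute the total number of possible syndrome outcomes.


Each stabilizer generator gives a binary (+1 or -1) measurement outcome.
With 19 independent generators:
Total syndromes = 2^19
= 524288

524288


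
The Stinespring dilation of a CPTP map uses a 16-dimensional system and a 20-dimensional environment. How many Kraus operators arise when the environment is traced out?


Tracing out the environment in an orthonormal basis {|i>_E} gives Kraus operators K_i = <i|_E U |0>_E.
Number of Kraus operators = dim(H_env) = d_env
= 20

20


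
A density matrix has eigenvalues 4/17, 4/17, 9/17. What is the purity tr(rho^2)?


tr(rho^2) = sum of eigenvalues squared
= (4/17)^2 + (4/17)^2 + (9/17)^2
= (16 + 16 + 81) / 289
= 113/289
= 0.3910

0.3910


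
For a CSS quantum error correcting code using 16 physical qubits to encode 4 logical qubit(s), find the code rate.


Code rate R = k/n
= 4/16
= 0.2500

0.2500


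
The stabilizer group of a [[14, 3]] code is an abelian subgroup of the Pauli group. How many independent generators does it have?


For an [[n,k]] stabilizer code:
Number of stabilizer generators = n - k
= 14 - 3
= 11

11


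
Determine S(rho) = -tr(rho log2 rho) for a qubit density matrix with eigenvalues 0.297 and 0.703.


S = -p*log2(p) - (1-p)*log2(1-p)
p = 0.2970, 1-p = 0.7030
= -0.2970 * log2(0.2970) - 0.7030 * log2(0.7030)
= -(-0.5202) - (-0.3574)
= 0.8776

0.8776


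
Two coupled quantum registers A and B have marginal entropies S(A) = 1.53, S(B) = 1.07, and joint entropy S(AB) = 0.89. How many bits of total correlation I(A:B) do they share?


I(A:B) = S(A) + S(B) - S(AB)
= 1.53 + 1.07 - 0.89
= 1.7100

1.7100


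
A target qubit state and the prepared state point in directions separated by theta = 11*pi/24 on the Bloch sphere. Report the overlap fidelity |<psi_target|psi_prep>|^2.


For states separated by angle theta on Bloch sphere:
F = cos^2(theta/2)
theta = 11*pi/24 = 1.4399
theta/2 = 0.7199
cos(theta/2) = 0.7518
F = 0.5653

0.5653


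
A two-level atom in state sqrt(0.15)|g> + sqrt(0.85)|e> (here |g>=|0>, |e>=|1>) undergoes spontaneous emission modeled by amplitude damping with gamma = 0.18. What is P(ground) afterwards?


For amplitude damping with parameter gamma on state sqrt(a)|0> + sqrt(b)|1>:
alpha^2 = 0.15, beta^2 = 0.85
P(|0>) = alpha^2 + gamma * beta^2
= 0.15 + 0.18 * 0.85
= 0.15 + 0.1530
= 0.3030

0.3030


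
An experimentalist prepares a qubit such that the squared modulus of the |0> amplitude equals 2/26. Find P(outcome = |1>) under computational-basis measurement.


|alpha|^2 = 2/26 = 0.0769
|beta|^2 = 1 - 2/26 = 24/26 = 0.9231
P(|1>) = |beta|^2 = 0.9231

0.9231


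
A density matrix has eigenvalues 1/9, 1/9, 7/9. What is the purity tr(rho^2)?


tr(rho^2) = sum of eigenvalues squared
= (1/9)^2 + (1/9)^2 + (7/9)^2
= (1 + 1 + 49) / 81
= 51/81
= 0.6296

0.6296


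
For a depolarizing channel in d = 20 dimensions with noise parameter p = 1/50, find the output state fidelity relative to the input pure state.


F = (1-p) + p/d
= (1 - 0.0200) + 0.0200/20
= 0.9800 + 0.0010
= 0.9810

0.9810


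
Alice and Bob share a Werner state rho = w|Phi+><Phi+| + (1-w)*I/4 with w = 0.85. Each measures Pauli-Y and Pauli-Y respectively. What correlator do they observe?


|Phi+> = (|00> + |11>)/sqrt(2)
For the pure Bell state, <Y_A Y_B> = -1 (Bell-state Pauli correlator).
The maximally-mixed part I/4 has tr(I/4 * P tensor P) = 0 for any traceless Pauli P.
So <Y_A Y_B>_rho = w * (-1) + (1 - w) * 0
= 0.85 * (-1)
= -0.8500

-0.8500


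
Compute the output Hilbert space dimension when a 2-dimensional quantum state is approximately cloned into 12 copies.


Output space = H^(tensor 12) where dim(H) = 2
dim = 2^12
= 4 (after 2 factors)
= 8 (after 3 factors)
= 16 (after 4 factors)
= 32 (after 5 factors)
= 64 (after 6 factors)
= 128 (after 7 factors)
= 256 (after 8 factors)
= 512 (after 9 factors)
= 1024 (after 10 factors)
= 2048 (after 11 factors)
= 4096 (after 12 factors)
= 4096

4096


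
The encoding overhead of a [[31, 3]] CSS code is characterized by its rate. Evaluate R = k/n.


Code rate R = k/n
= 3/31
= 0.0968

0.0968


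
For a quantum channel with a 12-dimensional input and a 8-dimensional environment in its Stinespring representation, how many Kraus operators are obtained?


Tracing out the environment in an orthonormal basis {|i>_E} gives Kraus operators K_i = <i|_E U |0>_E.
Number of Kraus operators = dim(H_env) = d_env
= 8

8


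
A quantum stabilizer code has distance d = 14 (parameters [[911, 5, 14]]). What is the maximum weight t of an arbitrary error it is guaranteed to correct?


Code parameters: [[911, 5, 14]], distance d = 14.
Number of correctable errors = floor((d-1)/2)
= floor((14 - 1)/2)
= floor(13/2)
= 6

6


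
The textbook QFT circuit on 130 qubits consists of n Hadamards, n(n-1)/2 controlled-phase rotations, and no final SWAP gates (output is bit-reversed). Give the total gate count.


Hadamard gates: 130
Controlled rotations: n*(n-1)/2 = 130*129/2 = 8385
SWAP gates: 0 (omitted)
Total = 130 + 8385
= 8515

8515


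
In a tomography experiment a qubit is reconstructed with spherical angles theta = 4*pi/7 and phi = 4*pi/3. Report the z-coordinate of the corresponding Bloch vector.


theta = 1.7952, phi = 4.1888
r_z = cos(theta) = -0.2225

-0.2225


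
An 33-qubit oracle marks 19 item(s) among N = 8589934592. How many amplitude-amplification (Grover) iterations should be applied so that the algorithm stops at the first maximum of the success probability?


After j Grover iterations the success probability is P(j) = sin^2((2j+1)*theta), where sin(theta) = sqrt(k/N).
N = 2^33 = 8589934592, k = 19
sin(theta) = sqrt(k/N) = 4.703074648e-05
theta = arcsin(sqrt(k/N)) = 4.70307465e-05 rad
P(j) reaches its first maximum when (2j+1)*theta is as close as possible to pi/2, i.e. j = round(pi/(4*theta) - 1/2).
pi/(4*theta) - 1/2 = 16699.1746
(For comparison, the common estimate pi/4 * sqrt(N/k) = 16699.6746; the exact maximiser is used here.)
Optimal iterations = 16699

16699


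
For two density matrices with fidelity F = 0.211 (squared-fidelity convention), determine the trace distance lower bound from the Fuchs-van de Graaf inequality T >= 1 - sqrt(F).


Fuchs-van de Graaf (squared-fidelity convention): 1 - sqrt(F) <= T <= sqrt(1 - F).
Lower bound: T >= 1 - sqrt(F)
sqrt(F) = sqrt(0.211) = 0.4593
T >= 1 - 0.4593
T >= 0.5407

0.5407


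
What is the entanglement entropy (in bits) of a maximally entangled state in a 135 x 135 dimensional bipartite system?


For a maximally entangled state in d x d:
S = log2(d) = log2(135)
= 7.0768

7.0768


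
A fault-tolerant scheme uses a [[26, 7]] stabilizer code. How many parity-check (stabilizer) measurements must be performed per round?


For an [[n,k]] stabilizer code:
Number of stabilizer generators = n - k
= 26 - 7
= 19

19


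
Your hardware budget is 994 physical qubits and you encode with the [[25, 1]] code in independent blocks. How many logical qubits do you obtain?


Each code block uses 25 physical qubits for 1 logical qubit(s).
Number of complete blocks = floor(994 / 25) = 39
Logical qubits = 39 * 1
= 39

39


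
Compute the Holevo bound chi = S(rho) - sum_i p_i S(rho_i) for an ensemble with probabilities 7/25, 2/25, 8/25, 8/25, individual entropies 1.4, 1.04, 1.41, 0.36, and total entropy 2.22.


chi = S(rho) - sum_i p_i * S(rho_i)
Weighted entropy = 7/25 * 1.4 + 2/25 * 1.04 + 8/25 * 1.41 + 8/25 * 0.36
= 1.0416
chi = 2.22 - 1.0416
= 1.1784

1.1784


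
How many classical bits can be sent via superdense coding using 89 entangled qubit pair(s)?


Superdense coding allows 2 classical bits per shared entangled pair.
89 pair(s) -> 2 * 89 = 178 classical bits

178


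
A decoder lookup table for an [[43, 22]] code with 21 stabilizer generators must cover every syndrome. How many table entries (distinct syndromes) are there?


Each stabilizer generator gives a binary (+1 or -1) measurement outcome.
With 21 independent generators:
Total syndromes = 2^21
= 2097152

2097152


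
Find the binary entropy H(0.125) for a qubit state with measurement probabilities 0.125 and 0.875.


S = -p*log2(p) - (1-p)*log2(1-p)
p = 0.1250, 1-p = 0.8750
= -0.1250 * log2(0.1250) - 0.8750 * log2(0.8750)
= -(-0.3750) - (-0.1686)
= 0.5436

0.5436


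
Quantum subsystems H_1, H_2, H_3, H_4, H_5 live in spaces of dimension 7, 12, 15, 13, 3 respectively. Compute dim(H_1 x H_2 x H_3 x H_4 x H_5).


dim(H_1 x H_2 x H_3 x H_4 x H_5) = 7 * 12 * 15 * 13 * 3
= 84 * 15 * 13 * 3
= 1260 * 13 * 3
= 16380 * 3
= 49140

49140


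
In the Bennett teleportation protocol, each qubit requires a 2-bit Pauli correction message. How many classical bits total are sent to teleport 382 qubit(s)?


Quantum teleportation requires 2 classical bits per qubit teleported.
382 qubit(s) -> 2 * 382 = 764 classical bits

764


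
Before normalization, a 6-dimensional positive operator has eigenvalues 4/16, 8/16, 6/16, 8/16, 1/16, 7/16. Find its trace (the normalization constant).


tr(M) = sum of eigenvalues
= 4/16 + 8/16 + 6/16 + 8/16 + 1/16 + 7/16
= 34/16
= 2.1250

2.1250


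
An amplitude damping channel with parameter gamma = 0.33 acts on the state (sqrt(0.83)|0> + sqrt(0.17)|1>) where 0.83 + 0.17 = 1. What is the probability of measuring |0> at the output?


For amplitude damping with parameter gamma on state sqrt(a)|0> + sqrt(b)|1>:
alpha^2 = 0.83, beta^2 = 0.17
P(|0>) = alpha^2 + gamma * beta^2
= 0.83 + 0.33 * 0.17
= 0.83 + 0.0561
= 0.8861

0.8861
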